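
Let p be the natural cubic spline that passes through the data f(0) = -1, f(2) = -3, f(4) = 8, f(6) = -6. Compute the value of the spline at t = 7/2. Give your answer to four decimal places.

Let m_i = p''(x_i). Step sizes h_i = 2, 2, 2; slopes of the chords Δ_i = (y_(i+1) - y_i)/h_i = -1, 11/2, -7.
  2·m_0 + 8·m_1 + 2·m_2 = 6(Δ_1 - Δ_0) = 39
  2·m_1 + 8·m_2 + 2·m_3 = 6(Δ_2 - Δ_1) = -75
Natural end conditions: m_0 = m_3 = 0.
Hence m_0 = 0, m_1 = 77/10, m_2 = -113/10, m_3 = 0.
On [2, 4], p(t) = -3 + 62/15·(t - 2) + 77/20·(t - 2)² - 19/12·(t - 2)³.
With (t - 2) = 3/2: p(7/2) = 1043/160.

6.5188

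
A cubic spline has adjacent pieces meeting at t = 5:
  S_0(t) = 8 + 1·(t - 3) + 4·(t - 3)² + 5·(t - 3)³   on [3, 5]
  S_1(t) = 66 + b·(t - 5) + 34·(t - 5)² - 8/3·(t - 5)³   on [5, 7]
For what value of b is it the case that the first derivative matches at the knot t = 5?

77

S_0'(t) = 1 + 8·(t - 3) + 15·(t - 3)², so S_0'(5) = 77. On the right, S_1'(5) = b, so b = 77.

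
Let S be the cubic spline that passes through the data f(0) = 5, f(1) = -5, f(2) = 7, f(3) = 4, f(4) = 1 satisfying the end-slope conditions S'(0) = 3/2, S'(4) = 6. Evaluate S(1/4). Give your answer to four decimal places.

3.7024

Write M_i for S''(x_i). With h_i = 1, 1, 1, 1 and divided differences Δ_i = -10, 12, -3, -3, the continuity of S' gives the tridiagonal system
  1·M_0 + 4·M_1 + 1·M_2 = 6(Δ_1 - Δ_0) = 132
  1·M_1 + 4·M_2 + 1·M_3 = 6(Δ_2 - Δ_1) = -90
  1·M_2 + 4·M_3 + 1·M_4 = 6(Δ_3 - Δ_2) = 0
Clamped end conditions give two more equations: 2h_0·M_0 + h_0·M_1 = 6(Δ_0 - S'(0)) = -69 and h_3·M_3 + 2h_3·M_4 = 6(S'(4) - Δ_3) = 54.
Solving the tridiagonal system: M_0 = -3567/56, M_1 = 1635/28, M_2 = -303/8, M_3 = 87/28, M_4 = 1425/56.
On [0, 1], S(x) = 5 + 3/2·x - 3567/112·x² + 2279/112·x³.
With x = 1/4: S(1/4) = 26539/7168.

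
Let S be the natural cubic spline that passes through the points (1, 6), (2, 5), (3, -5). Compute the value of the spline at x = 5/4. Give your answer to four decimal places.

Write σ_i for S''(x_i). With h_i = 1, 1 and divided differences Δ_i = -1, -10, the continuity of S' gives the tridiagonal system
  1·σ_0 + 4·σ_1 + 1·σ_2 = 6(Δ_1 - Δ_0) = -54
Natural end conditions: σ_0 = σ_2 = 0.
Solving the tridiagonal system: σ_0 = 0, σ_1 = -27/2, σ_2 = 0.
On [1, 2], S(x) = 6 + 5/4·(x - 1) + 0·(x - 1)² - 9/4·(x - 1)³.
With (x - 1) = 1/4: S(5/4) = 1607/256.

6.2773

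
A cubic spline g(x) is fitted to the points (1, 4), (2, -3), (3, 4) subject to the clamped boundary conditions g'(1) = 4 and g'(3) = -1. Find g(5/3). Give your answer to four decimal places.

-0.7778

Put M_i = g'' at the i-th knot. Here h = (1, 1) and Δ = (-7, 7), so the interior equations h_(i-1)·M_(i-1) + 2(h_(i-1)+h_i)·M_i + h_i·M_(i+1) = 6(Δ_i − Δ_(i-1)) read
  1·M_0 + 4·M_1 + 1·M_2 = 6(Δ_1 - Δ_0) = 84
Clamped end conditions give two more equations: 2h_0·M_0 + h_0·M_1 = 6(Δ_0 - g'(1)) = -66 and h_1·M_1 + 2h_1·M_2 = 6(g'(3) - Δ_1) = -48.
Solving: M_0 = -113/2, M_1 = 47, M_2 = -95/2.
On [1, 2], g(x) = 4 + 4·(x - 1) - 113/4·(x - 1)² + 69/4·(x - 1)³.
With (x - 1) = 2/3: g(5/3) = -7/9.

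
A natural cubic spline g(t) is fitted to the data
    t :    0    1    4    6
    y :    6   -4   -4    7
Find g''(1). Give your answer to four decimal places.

7.0563

Write σ_i for g''(x_i). With h_i = 1, 3, 2 and divided differences Δ_i = -10, 0, 11/2, the continuity of g' gives the tridiagonal system
  1·σ_0 + 8·σ_1 + 3·σ_2 = 6(Δ_1 - Δ_0) = 60
  3·σ_1 + 10·σ_2 + 2·σ_3 = 6(Δ_2 - Δ_1) = 33
Natural end conditions: σ_0 = σ_3 = 0.
Solving: σ_0 = 0, σ_1 = 501/71, σ_2 = 84/71, σ_3 = 0.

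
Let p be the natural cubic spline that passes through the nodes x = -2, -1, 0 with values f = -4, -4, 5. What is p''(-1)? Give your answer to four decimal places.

With σ_i denoting the second derivative at x_i, h_i = 1, 1, and Δ_i = (y_(i+1) − y_i)/h_i = 0, 9:
  1·σ_0 + 4·σ_1 + 1·σ_2 = 6(Δ_1 - Δ_0) = 54
Natural end conditions: σ_0 = σ_2 = 0.
Hence σ_0 = 0, σ_1 = 27/2, σ_2 = 0.

13.5000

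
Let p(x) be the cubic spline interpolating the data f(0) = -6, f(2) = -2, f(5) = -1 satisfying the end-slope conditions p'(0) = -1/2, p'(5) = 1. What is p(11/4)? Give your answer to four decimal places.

Let m_i = p''(x_i). Step sizes h_i = 2, 3; slopes of the chords Δ_i = (y_(i+1) - y_i)/h_i = 2, 1/3.
  2·m_0 + 10·m_1 + 3·m_2 = 6(Δ_1 - Δ_0) = -10
Clamped end conditions give two more equations: 2h_0·m_0 + h_0·m_1 = 6(Δ_0 - p'(0)) = 15 and h_1·m_1 + 2h_1·m_2 = 6(p'(5) - Δ_1) = 4.
Hence m_0 = 101/20, m_1 = -13/5, m_2 = 59/30.
On [2, 5], p(x) = -2 + 39/20·(x - 2) - 13/10·(x - 2)² + 137/540·(x - 2)³.
With (x - 2) = 3/4: p(11/4) = -1487/1280.

-1.1617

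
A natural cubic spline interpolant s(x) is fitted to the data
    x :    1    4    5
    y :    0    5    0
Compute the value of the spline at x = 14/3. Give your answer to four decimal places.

Write m_i for s''(x_i). With h_i = 3, 1 and divided differences Δ_i = 5/3, -5, the continuity of s' gives the tridiagonal system
  3·m_0 + 8·m_1 + 1·m_2 = 6(Δ_1 - Δ_0) = -40
Natural end conditions: m_0 = m_2 = 0.
Forward elimination and back-substitution give m_0 = 0, m_1 = -5, m_2 = 0.
On [4, 5], s(x) = 5 - 10/3·(x - 4) - 5/2·(x - 4)² + 5/6·(x - 4)³.
With (x - 4) = 2/3: s(14/3) = 155/81.

1.9136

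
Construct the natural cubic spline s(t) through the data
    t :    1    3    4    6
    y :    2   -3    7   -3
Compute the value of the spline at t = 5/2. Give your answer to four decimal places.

Let M_i = s''(x_i). Step sizes h_i = 2, 1, 2; slopes of the chords Δ_i = (y_(i+1) - y_i)/h_i = -5/2, 10, -5.
  2·M_0 + 6·M_1 + 1·M_2 = 6(Δ_1 - Δ_0) = 75
  1·M_1 + 6·M_2 + 2·M_3 = 6(Δ_2 - Δ_1) = -90
Natural end conditions: M_0 = M_3 = 0.
Solving the tridiagonal system: M_0 = 0, M_1 = 108/7, M_2 = -123/7, M_3 = 0.
On [1, 3], s(t) = 2 - 107/14·(t - 1) + 0·(t - 1)² + 9/7·(t - 1)³.
With (t - 1) = 3/2: s(5/2) = -41/8.

-5.1250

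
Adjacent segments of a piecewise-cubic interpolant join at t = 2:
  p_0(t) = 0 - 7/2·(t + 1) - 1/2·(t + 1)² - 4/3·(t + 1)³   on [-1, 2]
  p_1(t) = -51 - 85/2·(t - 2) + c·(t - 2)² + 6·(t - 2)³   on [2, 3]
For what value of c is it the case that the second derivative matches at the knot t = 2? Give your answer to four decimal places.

-12.5000

p_0''(t) = -1 - 8·(t + 1), so p_0''(2) = -25. On the right, p_1''(2) = 2c, so c = -25/2.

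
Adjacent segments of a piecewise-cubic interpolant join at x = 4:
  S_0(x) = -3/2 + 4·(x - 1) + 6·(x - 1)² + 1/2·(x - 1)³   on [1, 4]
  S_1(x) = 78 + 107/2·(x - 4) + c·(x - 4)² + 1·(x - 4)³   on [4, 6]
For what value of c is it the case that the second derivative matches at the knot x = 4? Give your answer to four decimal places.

S_0''(x) = 12 + 3·(x - 1), so S_0''(4) = 21. On the right, S_1''(4) = 2c, so c = 21/2.

10.5000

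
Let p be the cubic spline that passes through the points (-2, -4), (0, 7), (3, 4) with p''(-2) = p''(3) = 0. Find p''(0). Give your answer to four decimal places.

-3.9000

Put σ_i = p'' at the i-th knot. Here h = (2, 3) and Δ = (11/2, -1), so the interior equations h_(i-1)·σ_(i-1) + 2(h_(i-1)+h_i)·σ_i + h_i·σ_(i+1) = 6(Δ_i − Δ_(i-1)) read
  2·σ_0 + 10·σ_1 + 3·σ_2 = 6(Δ_1 - Δ_0) = -39
Natural end conditions: σ_0 = σ_2 = 0.
Hence σ_0 = 0, σ_1 = -39/10, σ_2 = 0.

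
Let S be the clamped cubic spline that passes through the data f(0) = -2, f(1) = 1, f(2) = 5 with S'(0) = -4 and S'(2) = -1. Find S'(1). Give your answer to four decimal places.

With M_i denoting the second derivative at x_i, h_i = 1, 1, and Δ_i = (y_(i+1) − y_i)/h_i = 3, 4:
  1·M_0 + 4·M_1 + 1·M_2 = 6(Δ_1 - Δ_0) = 6
Clamped end conditions give two more equations: 2h_0·M_0 + h_0·M_1 = 6(Δ_0 - S'(0)) = 42 and h_1·M_1 + 2h_1·M_2 = 6(S'(2) - Δ_1) = -30.
Solving: M_0 = 21, M_1 = 0, M_2 = -15.
On [1, 2], S'(x) = b_1 + 2c_1·(x - 1) + 3d_1·(x - 1)² with b_1 = Δ_1 - h_1(2M_1 + M_2)/6 = 13/2, c_1 = M_1/2 = 0, d_1 = (M_2 - M_1)/(6h_1) = -5/2. So S'(1) = 13/2.

6.5000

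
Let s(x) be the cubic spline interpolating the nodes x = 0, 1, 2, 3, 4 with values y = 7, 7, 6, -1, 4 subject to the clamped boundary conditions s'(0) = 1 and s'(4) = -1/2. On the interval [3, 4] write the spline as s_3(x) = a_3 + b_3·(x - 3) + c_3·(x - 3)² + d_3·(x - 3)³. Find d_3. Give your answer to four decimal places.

With M_i denoting the second derivative at x_i, h_i = 1, 1, 1, 1, and Δ_i = (y_(i+1) − y_i)/h_i = 0, -1, -7, 5:
  1·M_0 + 4·M_1 + 1·M_2 = 6(Δ_1 - Δ_0) = -6
  1·M_1 + 4·M_2 + 1·M_3 = 6(Δ_2 - Δ_1) = -36
  1·M_2 + 4·M_3 + 1·M_4 = 6(Δ_3 - Δ_2) = 72
Clamped end conditions give two more equations: 2h_0·M_0 + h_0·M_1 = 6(Δ_0 - s'(0)) = -6 and h_3·M_3 + 2h_3·M_4 = 6(s'(4) - Δ_3) = -33.
Forward elimination and back-substitution give M_0 = -285/56, M_1 = 117/28, M_2 = -141/8, M_3 = 849/28, M_4 = -1773/56.
On [3, 4], with s_3(x) = a_3 + b_3·(x - 3) + c_3·(x - 3)² + d_3·(x - 3)³: c_3 = M_3/2 = 849/56, d_3 = (M_4 - M_3)/(6h_3) = -1157/112, b_3 = Δ_3 - h_3(2M_3 + M_4)/6 = 19/112.

-10.3304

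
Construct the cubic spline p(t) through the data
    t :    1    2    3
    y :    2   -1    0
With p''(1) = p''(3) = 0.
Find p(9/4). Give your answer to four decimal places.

-1.0781

Put m_i = p'' at the i-th knot. Here h = (1, 1) and Δ = (-3, 1), so the interior equations h_(i-1)·m_(i-1) + 2(h_(i-1)+h_i)·m_i + h_i·m_(i+1) = 6(Δ_i − Δ_(i-1)) read
  1·m_0 + 4·m_1 + 1·m_2 = 6(Δ_1 - Δ_0) = 24
Natural end conditions: m_0 = m_2 = 0.
Forward elimination and back-substitution give m_0 = 0, m_1 = 6, m_2 = 0.
On [2, 3], p(t) = -1 - 1·(t - 2) + 3·(t - 2)² - 1·(t - 2)³.
With (t - 2) = 1/4: p(9/4) = -69/64.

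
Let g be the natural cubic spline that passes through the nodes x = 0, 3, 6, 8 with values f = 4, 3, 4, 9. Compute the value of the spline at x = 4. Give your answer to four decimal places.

With M_i denoting the second derivative at x_i, h_i = 3, 3, 2, and Δ_i = (y_(i+1) − y_i)/h_i = -1/3, 1/3, 5/2:
  3·M_0 + 12·M_1 + 3·M_2 = 6(Δ_1 - Δ_0) = 4
  3·M_1 + 10·M_2 + 2·M_3 = 6(Δ_2 - Δ_1) = 13
Natural end conditions: M_0 = M_3 = 0.
Hence M_0 = 0, M_1 = 1/111, M_2 = 48/37, M_3 = 0.
On [3, 6], g(x) = 3 - 12/37·(x - 3) + 1/222·(x - 3)² + 143/1998·(x - 3)³.
With (x - 3) = 1: g(4) = 2749/999.

2.7518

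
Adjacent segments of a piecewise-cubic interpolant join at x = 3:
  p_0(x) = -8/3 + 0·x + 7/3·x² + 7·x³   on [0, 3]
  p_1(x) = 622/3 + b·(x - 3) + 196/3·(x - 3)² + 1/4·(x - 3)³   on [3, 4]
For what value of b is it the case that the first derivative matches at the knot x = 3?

p_0'(x) = 0 + 14/3·x + 21·x², so p_0'(3) = 203. On the right, p_1'(3) = b, so b = 203.

203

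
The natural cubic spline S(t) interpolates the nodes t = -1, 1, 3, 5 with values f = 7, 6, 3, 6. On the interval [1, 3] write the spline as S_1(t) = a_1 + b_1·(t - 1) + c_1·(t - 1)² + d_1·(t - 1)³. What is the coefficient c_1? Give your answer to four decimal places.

With m_i denoting the second derivative at x_i, h_i = 2, 2, 2, and Δ_i = (y_(i+1) − y_i)/h_i = -1/2, -3/2, 3/2:
  2·m_0 + 8·m_1 + 2·m_2 = 6(Δ_1 - Δ_0) = -6
  2·m_1 + 8·m_2 + 2·m_3 = 6(Δ_2 - Δ_1) = 18
Natural end conditions: m_0 = m_3 = 0.
Hence m_0 = 0, m_1 = -7/5, m_2 = 13/5, m_3 = 0.
On [1, 3], with S_1(t) = a_1 + b_1·(t - 1) + c_1·(t - 1)² + d_1·(t - 1)³: c_1 = m_1/2 = -7/10, d_1 = (m_2 - m_1)/(6h_1) = 1/3, b_1 = Δ_1 - h_1(2m_1 + m_2)/6 = -43/30.

-0.7000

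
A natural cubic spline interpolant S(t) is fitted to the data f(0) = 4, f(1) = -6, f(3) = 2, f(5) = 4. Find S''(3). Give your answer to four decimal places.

Write M_i for S''(x_i). With h_i = 1, 2, 2 and divided differences Δ_i = -10, 4, 1, the continuity of S' gives the tridiagonal system
  1·M_0 + 6·M_1 + 2·M_2 = 6(Δ_1 - Δ_0) = 84
  2·M_1 + 8·M_2 + 2·M_3 = 6(Δ_2 - Δ_1) = -18
Natural end conditions: M_0 = M_3 = 0.
Hence M_0 = 0, M_1 = 177/11, M_2 = -69/11, M_3 = 0.

-6.2727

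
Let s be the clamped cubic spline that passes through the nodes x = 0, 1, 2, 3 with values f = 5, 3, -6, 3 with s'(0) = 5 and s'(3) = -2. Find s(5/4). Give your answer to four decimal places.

0.0063

Put M_i = s'' at the i-th knot. Here h = (1, 1, 1) and Δ = (-2, -9, 9), so the interior equations h_(i-1)·M_(i-1) + 2(h_(i-1)+h_i)·M_i + h_i·M_(i+1) = 6(Δ_i − Δ_(i-1)) read
  1·M_0 + 4·M_1 + 1·M_2 = 6(Δ_1 - Δ_0) = -42
  1·M_1 + 4·M_2 + 1·M_3 = 6(Δ_2 - Δ_1) = 108
Clamped end conditions give two more equations: 2h_0·M_0 + h_0·M_1 = 6(Δ_0 - s'(0)) = -42 and h_2·M_2 + 2h_2·M_3 = 6(s'(3) - Δ_2) = -66.
Hence M_0 = -172/15, M_1 = -286/15, M_2 = 686/15, M_3 = -838/15.
On [1, 2], s(x) = 3 - 154/15·(x - 1) - 143/15·(x - 1)² + 54/5·(x - 1)³.
With (x - 1) = 1/4: s(5/4) = 1/160.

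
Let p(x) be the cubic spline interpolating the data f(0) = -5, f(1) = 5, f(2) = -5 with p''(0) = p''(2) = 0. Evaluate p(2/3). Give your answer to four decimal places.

Put M_i = p'' at the i-th knot. Here h = (1, 1) and Δ = (10, -10), so the interior equations h_(i-1)·M_(i-1) + 2(h_(i-1)+h_i)·M_i + h_i·M_(i+1) = 6(Δ_i − Δ_(i-1)) read
  1·M_0 + 4·M_1 + 1·M_2 = 6(Δ_1 - Δ_0) = -120
Natural end conditions: M_0 = M_2 = 0.
Solving the tridiagonal system: M_0 = 0, M_1 = -30, M_2 = 0.
On [0, 1], p(x) = -5 + 15·x + 0·x² - 5·x³.
With x = 2/3: p(2/3) = 95/27.

3.5185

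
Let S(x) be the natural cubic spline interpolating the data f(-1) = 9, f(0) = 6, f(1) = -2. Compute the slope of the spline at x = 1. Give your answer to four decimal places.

Write M_i for S''(x_i). With h_i = 1, 1 and divided differences Δ_i = -3, -8, the continuity of S' gives the tridiagonal system
  1·M_0 + 4·M_1 + 1·M_2 = 6(Δ_1 - Δ_0) = -30
Natural end conditions: M_0 = M_2 = 0.
Forward elimination and back-substitution give M_0 = 0, M_1 = -15/2, M_2 = 0.
On [0, 1], S'(x) = b_1 + 2c_1·x + 3d_1·x² with b_1 = Δ_1 - h_1(2M_1 + M_2)/6 = -11/2, c_1 = M_1/2 = -15/4, d_1 = (M_2 - M_1)/(6h_1) = 5/4. So S'(1) = -37/4.

-9.2500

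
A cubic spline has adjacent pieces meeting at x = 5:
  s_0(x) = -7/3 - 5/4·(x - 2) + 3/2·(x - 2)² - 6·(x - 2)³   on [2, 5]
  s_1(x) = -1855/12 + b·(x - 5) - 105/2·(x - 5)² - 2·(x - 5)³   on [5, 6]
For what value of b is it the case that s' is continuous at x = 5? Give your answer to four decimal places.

s_0'(x) = -5/4 + 3·(x - 2) - 18·(x - 2)², so s_0'(5) = -617/4. On the right, s_1'(5) = b, so b = -617/4.

-154.2500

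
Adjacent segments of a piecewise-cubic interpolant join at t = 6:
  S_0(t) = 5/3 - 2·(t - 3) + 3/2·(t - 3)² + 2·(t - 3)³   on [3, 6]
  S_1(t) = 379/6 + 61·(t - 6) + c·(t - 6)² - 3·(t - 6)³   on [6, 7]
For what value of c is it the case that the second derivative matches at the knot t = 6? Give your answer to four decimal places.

S_0''(t) = 3 + 12·(t - 3), so S_0''(6) = 39. On the right, S_1''(6) = 2c, so c = 39/2.

19.5000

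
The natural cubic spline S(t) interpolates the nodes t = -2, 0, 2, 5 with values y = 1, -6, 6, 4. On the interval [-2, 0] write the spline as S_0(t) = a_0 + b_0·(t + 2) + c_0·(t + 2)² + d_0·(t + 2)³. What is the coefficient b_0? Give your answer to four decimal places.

-6.3509

Write m_i for S''(x_i). With h_i = 2, 2, 3 and divided differences Δ_i = -7/2, 6, -2/3, the continuity of S' gives the tridiagonal system
  2·m_0 + 8·m_1 + 2·m_2 = 6(Δ_1 - Δ_0) = 57
  2·m_1 + 10·m_2 + 3·m_3 = 6(Δ_2 - Δ_1) = -40
Natural end conditions: m_0 = m_3 = 0.
Solving: m_0 = 0, m_1 = 325/38, m_2 = -217/38, m_3 = 0.
On [-2, 0], with S_0(t) = a_0 + b_0·(t + 2) + c_0·(t + 2)² + d_0·(t + 2)³: c_0 = m_0/2 = 0, d_0 = (m_1 - m_0)/(6h_0) = 325/456, b_0 = Δ_0 - h_0(2m_0 + m_1)/6 = -362/57.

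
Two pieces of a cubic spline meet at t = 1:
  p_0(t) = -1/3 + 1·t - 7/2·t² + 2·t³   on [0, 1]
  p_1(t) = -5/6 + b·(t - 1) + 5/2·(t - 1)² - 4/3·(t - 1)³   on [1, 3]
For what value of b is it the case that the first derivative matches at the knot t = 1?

0

p_0'(t) = 1 - 7·t + 6·t², so p_0'(1) = 0. On the right, p_1'(1) = b, so b = 0.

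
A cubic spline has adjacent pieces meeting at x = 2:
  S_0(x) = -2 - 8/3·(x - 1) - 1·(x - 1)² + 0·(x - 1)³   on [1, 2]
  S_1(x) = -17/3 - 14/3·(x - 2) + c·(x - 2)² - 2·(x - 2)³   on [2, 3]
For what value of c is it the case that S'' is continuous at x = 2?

S_0''(x) = -2 + 0·(x - 1), so S_0''(2) = -2. On the right, S_1''(2) = 2c, so c = -1.

-1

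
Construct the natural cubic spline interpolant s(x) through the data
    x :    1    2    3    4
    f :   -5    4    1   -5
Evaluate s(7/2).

Let σ_i = s''(x_i). Step sizes h_i = 1, 1, 1; slopes of the chords Δ_i = (y_(i+1) - y_i)/h_i = 9, -3, -6.
  1·σ_0 + 4·σ_1 + 1·σ_2 = 6(Δ_1 - Δ_0) = -72
  1·σ_1 + 4·σ_2 + 1·σ_3 = 6(Δ_2 - Δ_1) = -18
Natural end conditions: σ_0 = σ_3 = 0.
Solving the tridiagonal system: σ_0 = 0, σ_1 = -18, σ_2 = 0, σ_3 = 0.
On [3, 4], s(x) = 1 - 6·(x - 3) + 0·(x - 3)² + 0·(x - 3)³.
With (x - 3) = 1/2: s(7/2) = -2.

-2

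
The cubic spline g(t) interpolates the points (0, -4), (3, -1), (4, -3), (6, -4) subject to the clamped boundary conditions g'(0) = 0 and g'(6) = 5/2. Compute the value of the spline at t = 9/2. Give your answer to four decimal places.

-4.0469

Write M_i for g''(x_i). With h_i = 3, 1, 2 and divided differences Δ_i = 1, -2, -1/2, the continuity of g' gives the tridiagonal system
  3·M_0 + 8·M_1 + 1·M_2 = 6(Δ_1 - Δ_0) = -18
  1·M_1 + 6·M_2 + 2·M_3 = 6(Δ_2 - Δ_1) = 9
Clamped end conditions give two more equations: 2h_0·M_0 + h_0·M_1 = 6(Δ_0 - g'(0)) = 6 and h_2·M_2 + 2h_2·M_3 = 6(g'(6) - Δ_2) = 18.
Solving: M_0 = 8/3, M_1 = -10/3, M_2 = 2/3, M_3 = 25/6.
On [4, 6], g(t) = -3 - 7/3·(t - 4) + 1/3·(t - 4)² + 7/24·(t - 4)³.
With (t - 4) = 1/2: g(9/2) = -259/64.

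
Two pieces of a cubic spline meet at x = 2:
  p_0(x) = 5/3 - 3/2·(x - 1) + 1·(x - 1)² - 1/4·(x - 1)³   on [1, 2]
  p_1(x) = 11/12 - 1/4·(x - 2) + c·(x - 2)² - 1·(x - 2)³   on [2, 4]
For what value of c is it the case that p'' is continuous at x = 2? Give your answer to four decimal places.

p_0''(x) = 2 - 3/2·(x - 1), so p_0''(2) = 1/2. On the right, p_1''(2) = 2c, so c = 1/4.

0.2500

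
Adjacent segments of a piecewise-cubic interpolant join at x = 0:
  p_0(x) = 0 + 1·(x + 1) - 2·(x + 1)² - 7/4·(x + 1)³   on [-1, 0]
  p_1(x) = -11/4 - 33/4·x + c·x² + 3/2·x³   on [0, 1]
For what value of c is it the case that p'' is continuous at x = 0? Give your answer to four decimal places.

p_0''(x) = -4 - 21/2·(x + 1), so p_0''(0) = -29/2. On the right, p_1''(0) = 2c, so c = -29/4.

-7.2500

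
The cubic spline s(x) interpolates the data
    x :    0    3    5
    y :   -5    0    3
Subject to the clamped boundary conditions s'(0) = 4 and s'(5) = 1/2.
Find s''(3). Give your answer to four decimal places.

With m_i denoting the second derivative at x_i, h_i = 3, 2, and Δ_i = (y_(i+1) − y_i)/h_i = 5/3, 3/2:
  3·m_0 + 10·m_1 + 2·m_2 = 6(Δ_1 - Δ_0) = -1
Clamped end conditions give two more equations: 2h_0·m_0 + h_0·m_1 = 6(Δ_0 - s'(0)) = -14 and h_1·m_1 + 2h_1·m_2 = 6(s'(5) - Δ_1) = -6.
Solving: m_0 = -44/15, m_1 = 6/5, m_2 = -21/10.

1.2000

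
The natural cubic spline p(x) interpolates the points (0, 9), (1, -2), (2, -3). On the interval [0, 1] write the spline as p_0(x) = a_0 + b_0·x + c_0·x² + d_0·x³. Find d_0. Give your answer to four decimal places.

2.5000

Let M_i = p''(x_i). Step sizes h_i = 1, 1; slopes of the chords Δ_i = (y_(i+1) - y_i)/h_i = -11, -1.
  1·M_0 + 4·M_1 + 1·M_2 = 6(Δ_1 - Δ_0) = 60
Natural end conditions: M_0 = M_2 = 0.
Solving: M_0 = 0, M_1 = 15, M_2 = 0.
On [0, 1], with p_0(x) = a_0 + b_0·x + c_0·x² + d_0·x³: c_0 = M_0/2 = 0, d_0 = (M_1 - M_0)/(6h_0) = 5/2, b_0 = Δ_0 - h_0(2M_0 + M_1)/6 = -27/2.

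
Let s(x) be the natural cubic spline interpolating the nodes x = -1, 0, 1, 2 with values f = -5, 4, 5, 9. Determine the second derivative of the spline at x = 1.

8

With M_i denoting the second derivative at x_i, h_i = 1, 1, 1, and Δ_i = (y_(i+1) − y_i)/h_i = 9, 1, 4:
  1·M_0 + 4·M_1 + 1·M_2 = 6(Δ_1 - Δ_0) = -48
  1·M_1 + 4·M_2 + 1·M_3 = 6(Δ_2 - Δ_1) = 18
Natural end conditions: M_0 = M_3 = 0.
Solving: M_0 = 0, M_1 = -14, M_2 = 8, M_3 = 0.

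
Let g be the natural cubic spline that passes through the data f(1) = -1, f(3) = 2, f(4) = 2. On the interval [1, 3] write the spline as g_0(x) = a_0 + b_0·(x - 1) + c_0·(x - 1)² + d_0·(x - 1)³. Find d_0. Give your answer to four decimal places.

-0.1250

With M_i denoting the second derivative at x_i, h_i = 2, 1, and Δ_i = (y_(i+1) − y_i)/h_i = 3/2, 0:
  2·M_0 + 6·M_1 + 1·M_2 = 6(Δ_1 - Δ_0) = -9
Natural end conditions: M_0 = M_2 = 0.
Solving the tridiagonal system: M_0 = 0, M_1 = -3/2, M_2 = 0.
On [1, 3], with g_0(x) = a_0 + b_0·(x - 1) + c_0·(x - 1)² + d_0·(x - 1)³: c_0 = M_0/2 = 0, d_0 = (M_1 - M_0)/(6h_0) = -1/8, b_0 = Δ_0 - h_0(2M_0 + M_1)/6 = 2.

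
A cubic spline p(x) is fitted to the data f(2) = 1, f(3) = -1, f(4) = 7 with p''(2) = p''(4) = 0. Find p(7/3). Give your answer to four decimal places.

Let M_i = p''(x_i). Step sizes h_i = 1, 1; slopes of the chords Δ_i = (y_(i+1) - y_i)/h_i = -2, 8.
  1·M_0 + 4·M_1 + 1·M_2 = 6(Δ_1 - Δ_0) = 60
Natural end conditions: M_0 = M_2 = 0.
Solving: M_0 = 0, M_1 = 15, M_2 = 0.
On [2, 3], p(x) = 1 - 9/2·(x - 2) + 0·(x - 2)² + 5/2·(x - 2)³.
With (x - 2) = 1/3: p(7/3) = -11/27.

-0.4074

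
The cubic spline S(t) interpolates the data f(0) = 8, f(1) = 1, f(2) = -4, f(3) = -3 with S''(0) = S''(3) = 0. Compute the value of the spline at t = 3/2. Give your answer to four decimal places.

-2.1000

Put M_i = S'' at the i-th knot. Here h = (1, 1, 1) and Δ = (-7, -5, 1), so the interior equations h_(i-1)·M_(i-1) + 2(h_(i-1)+h_i)·M_i + h_i·M_(i+1) = 6(Δ_i − Δ_(i-1)) read
  1·M_0 + 4·M_1 + 1·M_2 = 6(Δ_1 - Δ_0) = 12
  1·M_1 + 4·M_2 + 1·M_3 = 6(Δ_2 - Δ_1) = 36
Natural end conditions: M_0 = M_3 = 0.
Forward elimination and back-substitution give M_0 = 0, M_1 = 4/5, M_2 = 44/5, M_3 = 0.
On [1, 2], S(t) = 1 - 101/15·(t - 1) + 2/5·(t - 1)² + 4/3·(t - 1)³.
With (t - 1) = 1/2: S(3/2) = -21/10.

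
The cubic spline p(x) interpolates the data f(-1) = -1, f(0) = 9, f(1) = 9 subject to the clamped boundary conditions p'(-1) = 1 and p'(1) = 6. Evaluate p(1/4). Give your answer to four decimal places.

Let σ_i = p''(x_i). Step sizes h_i = 1, 1; slopes of the chords Δ_i = (y_(i+1) - y_i)/h_i = 10, 0.
  1·σ_0 + 4·σ_1 + 1·σ_2 = 6(Δ_1 - Δ_0) = -60
Clamped end conditions give two more equations: 2h_0·σ_0 + h_0·σ_1 = 6(Δ_0 - p'(-1)) = 54 and h_1·σ_1 + 2h_1·σ_2 = 6(p'(1) - Δ_1) = 36.
Solving the tridiagonal system: σ_0 = 89/2, σ_1 = -35, σ_2 = 71/2.
On [0, 1], p(x) = 9 + 23/4·x - 35/2·x² + 47/4·x³.
With x = 1/4: p(1/4) = 2439/256.

9.5273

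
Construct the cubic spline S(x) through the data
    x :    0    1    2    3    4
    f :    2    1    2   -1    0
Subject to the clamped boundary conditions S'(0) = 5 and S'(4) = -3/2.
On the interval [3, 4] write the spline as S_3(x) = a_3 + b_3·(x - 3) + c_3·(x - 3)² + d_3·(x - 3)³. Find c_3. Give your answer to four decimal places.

6.2321

With m_i denoting the second derivative at x_i, h_i = 1, 1, 1, 1, and Δ_i = (y_(i+1) − y_i)/h_i = -1, 1, -3, 1:
  1·m_0 + 4·m_1 + 1·m_2 = 6(Δ_1 - Δ_0) = 12
  1·m_1 + 4·m_2 + 1·m_3 = 6(Δ_2 - Δ_1) = -24
  1·m_2 + 4·m_3 + 1·m_4 = 6(Δ_3 - Δ_2) = 24
Clamped end conditions give two more equations: 2h_0·m_0 + h_0·m_1 = 6(Δ_0 - S'(0)) = -36 and h_3·m_3 + 2h_3·m_4 = 6(S'(4) - Δ_3) = -15.
Solving the tridiagonal system: m_0 = -1345/56, m_1 = 337/28, m_2 = -97/8, m_3 = 349/28, m_4 = -769/56.
On [3, 4], with S_3(x) = a_3 + b_3·(x - 3) + c_3·(x - 3)² + d_3·(x - 3)³: c_3 = m_3/2 = 349/56, d_3 = (m_4 - m_3)/(6h_3) = -489/112, b_3 = Δ_3 - h_3(2m_3 + m_4)/6 = -97/112.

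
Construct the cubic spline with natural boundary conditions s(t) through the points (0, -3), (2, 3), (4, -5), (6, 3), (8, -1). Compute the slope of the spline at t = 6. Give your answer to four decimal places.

Let σ_i = s''(x_i). Step sizes h_i = 2, 2, 2, 2; slopes of the chords Δ_i = (y_(i+1) - y_i)/h_i = 3, -4, 4, -2.
  2·σ_0 + 8·σ_1 + 2·σ_2 = 6(Δ_1 - Δ_0) = -42
  2·σ_1 + 8·σ_2 + 2·σ_3 = 6(Δ_2 - Δ_1) = 48
  2·σ_2 + 8·σ_3 + 2·σ_4 = 6(Δ_3 - Δ_2) = -36
Natural end conditions: σ_0 = σ_4 = 0.
Solving the tridiagonal system: σ_0 = 0, σ_1 = -429/56, σ_2 = 135/14, σ_3 = -387/56, σ_4 = 0.
On [6, 8], s'(t) = b_3 + 2c_3·(t - 6) + 3d_3·(t - 6)² with b_3 = Δ_3 - h_3(2σ_3 + σ_4)/6 = 73/28, c_3 = σ_3/2 = -387/112, d_3 = (σ_4 - σ_3)/(6h_3) = 129/224. So s'(6) = 73/28.

2.6071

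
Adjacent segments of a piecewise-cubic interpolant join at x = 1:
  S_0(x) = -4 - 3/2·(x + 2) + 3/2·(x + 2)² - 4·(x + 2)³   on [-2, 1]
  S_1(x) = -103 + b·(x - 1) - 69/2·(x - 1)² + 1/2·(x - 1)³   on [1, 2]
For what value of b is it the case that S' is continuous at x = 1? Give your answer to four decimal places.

-100.5000

S_0'(x) = -3/2 + 3·(x + 2) - 12·(x + 2)², so S_0'(1) = -201/2. On the right, S_1'(1) = b, so b = -201/2.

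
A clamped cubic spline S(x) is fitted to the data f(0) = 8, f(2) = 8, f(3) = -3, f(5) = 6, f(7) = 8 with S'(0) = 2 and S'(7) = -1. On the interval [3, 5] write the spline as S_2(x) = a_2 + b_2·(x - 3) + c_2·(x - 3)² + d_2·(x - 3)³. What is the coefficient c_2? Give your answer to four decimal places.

Let M_i = S''(x_i). Step sizes h_i = 2, 1, 2, 2; slopes of the chords Δ_i = (y_(i+1) - y_i)/h_i = 0, -11, 9/2, 1.
  2·M_0 + 6·M_1 + 1·M_2 = 6(Δ_1 - Δ_0) = -66
  1·M_1 + 6·M_2 + 2·M_3 = 6(Δ_2 - Δ_1) = 93
  2·M_2 + 8·M_3 + 2·M_4 = 6(Δ_3 - Δ_2) = -21
Clamped end conditions give two more equations: 2h_0·M_0 + h_0·M_1 = 6(Δ_0 - S'(0)) = -12 and h_3·M_3 + 2h_3·M_4 = 6(S'(7) - Δ_3) = -12.
Hence M_0 = 621/122, M_1 = -987/61, M_2 = 1275/61, M_3 = -495/61, M_4 = 129/122.
On [3, 5], with S_2(x) = a_2 + b_2·(x - 3) + c_2·(x - 3)² + d_2·(x - 3)³: c_2 = M_2/2 = 1275/122, d_2 = (M_3 - M_2)/(6h_2) = -295/122, b_2 = Δ_2 - h_2(2M_2 + M_3)/6 = -821/122.

10.4508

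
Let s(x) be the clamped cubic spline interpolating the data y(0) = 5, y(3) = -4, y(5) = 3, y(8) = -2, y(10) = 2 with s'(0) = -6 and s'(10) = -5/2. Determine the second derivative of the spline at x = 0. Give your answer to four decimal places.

0.5471

With M_i denoting the second derivative at x_i, h_i = 3, 2, 3, 2, and Δ_i = (y_(i+1) − y_i)/h_i = -3, 7/2, -5/3, 2:
  3·M_0 + 10·M_1 + 2·M_2 = 6(Δ_1 - Δ_0) = 39
  2·M_1 + 10·M_2 + 3·M_3 = 6(Δ_2 - Δ_1) = -31
  3·M_2 + 10·M_3 + 2·M_4 = 6(Δ_3 - Δ_2) = 22
Clamped end conditions give two more equations: 2h_0·M_0 + h_0·M_1 = 6(Δ_0 - s'(0)) = 18 and h_3·M_3 + 2h_3·M_4 = 6(s'(10) - Δ_3) = -27.
Solving the tridiagonal system: M_0 = 238/435, M_1 = 2134/435, M_2 = -5089/870, M_3 = 2564/435, M_4 = -16873/1740.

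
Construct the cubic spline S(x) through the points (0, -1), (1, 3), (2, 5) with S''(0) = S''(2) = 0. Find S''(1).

-3

With M_i denoting the second derivative at x_i, h_i = 1, 1, and Δ_i = (y_(i+1) − y_i)/h_i = 4, 2:
  1·M_0 + 4·M_1 + 1·M_2 = 6(Δ_1 - Δ_0) = -12
Natural end conditions: M_0 = M_2 = 0.
Solving the tridiagonal system: M_0 = 0, M_1 = -3, M_2 = 0.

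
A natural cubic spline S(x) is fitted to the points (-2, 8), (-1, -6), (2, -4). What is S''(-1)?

Put m_i = S'' at the i-th knot. Here h = (1, 3) and Δ = (-14, 2/3), so the interior equations h_(i-1)·m_(i-1) + 2(h_(i-1)+h_i)·m_i + h_i·m_(i+1) = 6(Δ_i − Δ_(i-1)) read
  1·m_0 + 8·m_1 + 3·m_2 = 6(Δ_1 - Δ_0) = 88
Natural end conditions: m_0 = m_2 = 0.
Solving: m_0 = 0, m_1 = 11, m_2 = 0.

11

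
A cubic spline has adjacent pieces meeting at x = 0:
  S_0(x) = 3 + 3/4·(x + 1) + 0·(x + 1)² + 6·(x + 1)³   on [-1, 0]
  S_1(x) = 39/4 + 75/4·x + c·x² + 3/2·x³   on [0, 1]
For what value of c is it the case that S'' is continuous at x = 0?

18

S_0''(x) = 0 + 36·(x + 1), so S_0''(0) = 36. On the right, S_1''(0) = 2c, so c = 18.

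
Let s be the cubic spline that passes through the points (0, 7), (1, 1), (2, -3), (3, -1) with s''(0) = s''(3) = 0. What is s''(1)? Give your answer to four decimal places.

0.8000

With m_i denoting the second derivative at x_i, h_i = 1, 1, 1, and Δ_i = (y_(i+1) − y_i)/h_i = -6, -4, 2:
  1·m_0 + 4·m_1 + 1·m_2 = 6(Δ_1 - Δ_0) = 12
  1·m_1 + 4·m_2 + 1·m_3 = 6(Δ_2 - Δ_1) = 36
Natural end conditions: m_0 = m_3 = 0.
Solving the tridiagonal system: m_0 = 0, m_1 = 4/5, m_2 = 44/5, m_3 = 0.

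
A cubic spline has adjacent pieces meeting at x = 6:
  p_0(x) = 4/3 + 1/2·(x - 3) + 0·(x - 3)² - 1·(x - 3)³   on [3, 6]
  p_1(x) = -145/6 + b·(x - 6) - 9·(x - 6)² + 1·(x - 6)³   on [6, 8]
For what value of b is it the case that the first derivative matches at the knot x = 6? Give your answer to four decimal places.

-26.5000

p_0'(x) = 1/2 + 0·(x - 3) - 3·(x - 3)², so p_0'(6) = -53/2. On the right, p_1'(6) = b, so b = -53/2.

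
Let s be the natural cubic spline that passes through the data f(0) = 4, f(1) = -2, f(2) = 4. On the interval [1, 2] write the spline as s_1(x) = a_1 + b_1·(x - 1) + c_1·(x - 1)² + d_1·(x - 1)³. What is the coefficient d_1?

-3

With M_i denoting the second derivative at x_i, h_i = 1, 1, and Δ_i = (y_(i+1) − y_i)/h_i = -6, 6:
  1·M_0 + 4·M_1 + 1·M_2 = 6(Δ_1 - Δ_0) = 72
Natural end conditions: M_0 = M_2 = 0.
Solving: M_0 = 0, M_1 = 18, M_2 = 0.
On [1, 2], with s_1(x) = a_1 + b_1·(x - 1) + c_1·(x - 1)² + d_1·(x - 1)³: c_1 = M_1/2 = 9, d_1 = (M_2 - M_1)/(6h_1) = -3, b_1 = Δ_1 - h_1(2M_1 + M_2)/6 = 0.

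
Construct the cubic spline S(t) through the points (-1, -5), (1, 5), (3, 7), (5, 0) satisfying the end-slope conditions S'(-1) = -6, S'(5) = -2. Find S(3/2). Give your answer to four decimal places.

7.5031

Let σ_i = S''(x_i). Step sizes h_i = 2, 2, 2; slopes of the chords Δ_i = (y_(i+1) - y_i)/h_i = 5, 1, -7/2.
  2·σ_0 + 8·σ_1 + 2·σ_2 = 6(Δ_1 - Δ_0) = -24
  2·σ_1 + 8·σ_2 + 2·σ_3 = 6(Δ_2 - Δ_1) = -27
Clamped end conditions give two more equations: 2h_0·σ_0 + h_0·σ_1 = 6(Δ_0 - S'(-1)) = 66 and h_2·σ_2 + 2h_2·σ_3 = 6(S'(5) - Δ_2) = 9.
Forward elimination and back-substitution give σ_0 = 607/30, σ_1 = -112/15, σ_2 = -71/30, σ_3 = 103/30.
On [1, 3], S(t) = 5 + 203/30·(t - 1) - 56/15·(t - 1)² + 17/40·(t - 1)³.
With (t - 1) = 1/2: S(3/2) = 2401/320.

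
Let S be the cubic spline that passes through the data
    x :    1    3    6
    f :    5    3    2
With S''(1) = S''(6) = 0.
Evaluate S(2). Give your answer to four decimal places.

Let M_i = S''(x_i). Step sizes h_i = 2, 3; slopes of the chords Δ_i = (y_(i+1) - y_i)/h_i = -1, -1/3.
  2·M_0 + 10·M_1 + 3·M_2 = 6(Δ_1 - Δ_0) = 4
Natural end conditions: M_0 = M_2 = 0.
Hence M_0 = 0, M_1 = 2/5, M_2 = 0.
On [1, 3], S(x) = 5 - 17/15·(x - 1) + 0·(x - 1)² + 1/30·(x - 1)³.
With (x - 1) = 1: S(2) = 39/10.

3.9000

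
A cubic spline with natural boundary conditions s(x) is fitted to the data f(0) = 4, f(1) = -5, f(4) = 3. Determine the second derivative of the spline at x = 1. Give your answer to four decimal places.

8.7500

Write σ_i for s''(x_i). With h_i = 1, 3 and divided differences Δ_i = -9, 8/3, the continuity of s' gives the tridiagonal system
  1·σ_0 + 8·σ_1 + 3·σ_2 = 6(Δ_1 - Δ_0) = 70
Natural end conditions: σ_0 = σ_2 = 0.
Solving the tridiagonal system: σ_0 = 0, σ_1 = 35/4, σ_2 = 0.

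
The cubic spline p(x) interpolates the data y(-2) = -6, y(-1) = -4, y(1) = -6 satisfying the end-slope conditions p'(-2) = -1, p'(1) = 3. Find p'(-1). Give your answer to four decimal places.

1.3333

Write m_i for p''(x_i). With h_i = 1, 2 and divided differences Δ_i = 2, -1, the continuity of p' gives the tridiagonal system
  1·m_0 + 6·m_1 + 2·m_2 = 6(Δ_1 - Δ_0) = -18
Clamped end conditions give two more equations: 2h_0·m_0 + h_0·m_1 = 6(Δ_0 - p'(-2)) = 18 and h_1·m_1 + 2h_1·m_2 = 6(p'(1) - Δ_1) = 24.
Solving: m_0 = 40/3, m_1 = -26/3, m_2 = 31/3.
On [-1, 1], p'(x) = b_1 + 2c_1·(x + 1) + 3d_1·(x + 1)² with b_1 = Δ_1 - h_1(2m_1 + m_2)/6 = 4/3, c_1 = m_1/2 = -13/3, d_1 = (m_2 - m_1)/(6h_1) = 19/12. So p'(-1) = 4/3.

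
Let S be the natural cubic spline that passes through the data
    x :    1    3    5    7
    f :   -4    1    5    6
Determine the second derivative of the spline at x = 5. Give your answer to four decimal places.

With M_i denoting the second derivative at x_i, h_i = 2, 2, 2, and Δ_i = (y_(i+1) − y_i)/h_i = 5/2, 2, 1/2:
  2·M_0 + 8·M_1 + 2·M_2 = 6(Δ_1 - Δ_0) = -3
  2·M_1 + 8·M_2 + 2·M_3 = 6(Δ_2 - Δ_1) = -9
Natural end conditions: M_0 = M_3 = 0.
Solving: M_0 = 0, M_1 = -1/10, M_2 = -11/10, M_3 = 0.

-1.1000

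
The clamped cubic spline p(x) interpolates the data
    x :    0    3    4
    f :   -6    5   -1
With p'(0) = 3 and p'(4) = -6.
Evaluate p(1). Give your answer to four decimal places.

Put σ_i = p'' at the i-th knot. Here h = (3, 1) and Δ = (11/3, -6), so the interior equations h_(i-1)·σ_(i-1) + 2(h_(i-1)+h_i)·σ_i + h_i·σ_(i+1) = 6(Δ_i − Δ_(i-1)) read
  3·σ_0 + 8·σ_1 + 1·σ_2 = 6(Δ_1 - Δ_0) = -58
Clamped end conditions give two more equations: 2h_0·σ_0 + h_0·σ_1 = 6(Δ_0 - p'(0)) = 4 and h_1·σ_1 + 2h_1·σ_2 = 6(p'(4) - Δ_1) = 0.
Solving: σ_0 = 17/3, σ_1 = -10, σ_2 = 5.
On [0, 3], p(x) = -6 + 3·x + 17/6·x² - 47/54·x³.
With x = 1: p(1) = -28/27.

-1.0370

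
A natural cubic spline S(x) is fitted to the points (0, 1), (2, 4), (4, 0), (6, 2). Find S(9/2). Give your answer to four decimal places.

Write M_i for S''(x_i). With h_i = 2, 2, 2 and divided differences Δ_i = 3/2, -2, 1, the continuity of S' gives the tridiagonal system
  2·M_0 + 8·M_1 + 2·M_2 = 6(Δ_1 - Δ_0) = -21
  2·M_1 + 8·M_2 + 2·M_3 = 6(Δ_2 - Δ_1) = 18
Natural end conditions: M_0 = M_3 = 0.
Solving the tridiagonal system: M_0 = 0, M_1 = -17/5, M_2 = 31/10, M_3 = 0.
On [4, 6], S(x) = 0 - 16/15·(x - 4) + 31/20·(x - 4)² - 31/120·(x - 4)³.
With (x - 4) = 1/2: S(9/2) = -57/320.

-0.1781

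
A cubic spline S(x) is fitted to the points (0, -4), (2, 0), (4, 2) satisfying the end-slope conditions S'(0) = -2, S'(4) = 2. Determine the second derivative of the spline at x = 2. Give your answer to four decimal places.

Put σ_i = S'' at the i-th knot. Here h = (2, 2) and Δ = (2, 1), so the interior equations h_(i-1)·σ_(i-1) + 2(h_(i-1)+h_i)·σ_i + h_i·σ_(i+1) = 6(Δ_i − Δ_(i-1)) read
  2·σ_0 + 8·σ_1 + 2·σ_2 = 6(Δ_1 - Δ_0) = -6
Clamped end conditions give two more equations: 2h_0·σ_0 + h_0·σ_1 = 6(Δ_0 - S'(0)) = 24 and h_1·σ_1 + 2h_1·σ_2 = 6(S'(4) - Δ_1) = 6.
Solving the tridiagonal system: σ_0 = 31/4, σ_1 = -7/2, σ_2 = 13/4.

-3.5000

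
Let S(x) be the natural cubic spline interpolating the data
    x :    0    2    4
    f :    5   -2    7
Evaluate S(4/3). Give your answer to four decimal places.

-1.1481

Put m_i = S'' at the i-th knot. Here h = (2, 2) and Δ = (-7/2, 9/2), so the interior equations h_(i-1)·m_(i-1) + 2(h_(i-1)+h_i)·m_i + h_i·m_(i+1) = 6(Δ_i − Δ_(i-1)) read
  2·m_0 + 8·m_1 + 2·m_2 = 6(Δ_1 - Δ_0) = 48
Natural end conditions: m_0 = m_2 = 0.
Hence m_0 = 0, m_1 = 6, m_2 = 0.
On [0, 2], S(x) = 5 - 11/2·x + 0·x² + 1/2·x³.
With x = 4/3: S(4/3) = -31/27.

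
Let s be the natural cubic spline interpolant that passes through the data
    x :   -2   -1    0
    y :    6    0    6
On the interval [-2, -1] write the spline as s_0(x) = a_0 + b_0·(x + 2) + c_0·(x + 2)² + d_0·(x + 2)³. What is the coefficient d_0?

3

Write m_i for s''(x_i). With h_i = 1, 1 and divided differences Δ_i = -6, 6, the continuity of s' gives the tridiagonal system
  1·m_0 + 4·m_1 + 1·m_2 = 6(Δ_1 - Δ_0) = 72
Natural end conditions: m_0 = m_2 = 0.
Forward elimination and back-substitution give m_0 = 0, m_1 = 18, m_2 = 0.
On [-2, -1], with s_0(x) = a_0 + b_0·(x + 2) + c_0·(x + 2)² + d_0·(x + 2)³: c_0 = m_0/2 = 0, d_0 = (m_1 - m_0)/(6h_0) = 3, b_0 = Δ_0 - h_0(2m_0 + m_1)/6 = -9.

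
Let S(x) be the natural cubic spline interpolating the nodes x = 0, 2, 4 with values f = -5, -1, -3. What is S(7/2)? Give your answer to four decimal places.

Write m_i for S''(x_i). With h_i = 2, 2 and divided differences Δ_i = 2, -1, the continuity of S' gives the tridiagonal system
  2·m_0 + 8·m_1 + 2·m_2 = 6(Δ_1 - Δ_0) = -18
Natural end conditions: m_0 = m_2 = 0.
Hence m_0 = 0, m_1 = -9/4, m_2 = 0.
On [2, 4], S(x) = -1 + 1/2·(x - 2) - 9/8·(x - 2)² + 3/16·(x - 2)³.
With (x - 2) = 3/2: S(7/2) = -275/128.

-2.1484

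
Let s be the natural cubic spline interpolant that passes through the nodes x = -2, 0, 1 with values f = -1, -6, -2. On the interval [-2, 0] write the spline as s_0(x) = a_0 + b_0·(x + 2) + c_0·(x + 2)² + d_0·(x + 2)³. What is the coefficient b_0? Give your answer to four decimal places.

Let M_i = s''(x_i). Step sizes h_i = 2, 1; slopes of the chords Δ_i = (y_(i+1) - y_i)/h_i = -5/2, 4.
  2·M_0 + 6·M_1 + 1·M_2 = 6(Δ_1 - Δ_0) = 39
Natural end conditions: M_0 = M_2 = 0.
Hence M_0 = 0, M_1 = 13/2, M_2 = 0.
On [-2, 0], with s_0(x) = a_0 + b_0·(x + 2) + c_0·(x + 2)² + d_0·(x + 2)³: c_0 = M_0/2 = 0, d_0 = (M_1 - M_0)/(6h_0) = 13/24, b_0 = Δ_0 - h_0(2M_0 + M_1)/6 = -14/3.

-4.6667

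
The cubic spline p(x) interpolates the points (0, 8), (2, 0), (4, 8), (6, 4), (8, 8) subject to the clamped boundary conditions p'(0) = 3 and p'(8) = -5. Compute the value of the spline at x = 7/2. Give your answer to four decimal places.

6.2009

With m_i denoting the second derivative at x_i, h_i = 2, 2, 2, 2, and Δ_i = (y_(i+1) − y_i)/h_i = -4, 4, -2, 2:
  2·m_0 + 8·m_1 + 2·m_2 = 6(Δ_1 - Δ_0) = 48
  2·m_1 + 8·m_2 + 2·m_3 = 6(Δ_2 - Δ_1) = -36
  2·m_2 + 8·m_3 + 2·m_4 = 6(Δ_3 - Δ_2) = 24
Clamped end conditions give two more equations: 2h_0·m_0 + h_0·m_1 = 6(Δ_0 - p'(0)) = -42 and h_3·m_3 + 2h_3·m_4 = 6(p'(8) - Δ_3) = -42.
Solving: m_0 = -118/7, m_1 = 89/7, m_2 = -10, m_3 = 65/7, m_4 = -106/7.
On [2, 4], p(x) = 0 - 8/7·(x - 2) + 89/14·(x - 2)² - 53/28·(x - 2)³.
With (x - 2) = 3/2: p(7/2) = 1389/224.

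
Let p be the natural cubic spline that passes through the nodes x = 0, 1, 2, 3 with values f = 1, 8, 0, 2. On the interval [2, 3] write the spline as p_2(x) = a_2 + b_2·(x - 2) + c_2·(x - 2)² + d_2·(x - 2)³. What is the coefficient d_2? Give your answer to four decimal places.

With m_i denoting the second derivative at x_i, h_i = 1, 1, 1, and Δ_i = (y_(i+1) − y_i)/h_i = 7, -8, 2:
  1·m_0 + 4·m_1 + 1·m_2 = 6(Δ_1 - Δ_0) = -90
  1·m_1 + 4·m_2 + 1·m_3 = 6(Δ_2 - Δ_1) = 60
Natural end conditions: m_0 = m_3 = 0.
Solving: m_0 = 0, m_1 = -28, m_2 = 22, m_3 = 0.
On [2, 3], with p_2(x) = a_2 + b_2·(x - 2) + c_2·(x - 2)² + d_2·(x - 2)³: c_2 = m_2/2 = 11, d_2 = (m_3 - m_2)/(6h_2) = -11/3, b_2 = Δ_2 - h_2(2m_2 + m_3)/6 = -16/3.

-3.6667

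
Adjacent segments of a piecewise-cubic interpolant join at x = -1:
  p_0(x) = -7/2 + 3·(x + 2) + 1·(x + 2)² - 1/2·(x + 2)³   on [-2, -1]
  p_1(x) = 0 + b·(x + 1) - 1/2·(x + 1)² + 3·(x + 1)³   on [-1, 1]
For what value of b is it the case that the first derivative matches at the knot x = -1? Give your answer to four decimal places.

p_0'(x) = 3 + 2·(x + 2) - 3/2·(x + 2)², so p_0'(-1) = 7/2. On the right, p_1'(-1) = b, so b = 7/2.

3.5000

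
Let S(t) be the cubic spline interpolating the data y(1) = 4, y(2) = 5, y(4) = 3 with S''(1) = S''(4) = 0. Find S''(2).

With m_i denoting the second derivative at x_i, h_i = 1, 2, and Δ_i = (y_(i+1) − y_i)/h_i = 1, -1:
  1·m_0 + 6·m_1 + 2·m_2 = 6(Δ_1 - Δ_0) = -12
Natural end conditions: m_0 = m_2 = 0.
Solving the tridiagonal system: m_0 = 0, m_1 = -2, m_2 = 0.

-2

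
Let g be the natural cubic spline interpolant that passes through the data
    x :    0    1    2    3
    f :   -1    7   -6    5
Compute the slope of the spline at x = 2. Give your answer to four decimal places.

With m_i denoting the second derivative at x_i, h_i = 1, 1, 1, and Δ_i = (y_(i+1) − y_i)/h_i = 8, -13, 11:
  1·m_0 + 4·m_1 + 1·m_2 = 6(Δ_1 - Δ_0) = -126
  1·m_1 + 4·m_2 + 1·m_3 = 6(Δ_2 - Δ_1) = 144
Natural end conditions: m_0 = m_3 = 0.
Hence m_0 = 0, m_1 = -216/5, m_2 = 234/5, m_3 = 0.
On [2, 3], g'(x) = b_2 + 2c_2·(x - 2) + 3d_2·(x - 2)² with b_2 = Δ_2 - h_2(2m_2 + m_3)/6 = -23/5, c_2 = m_2/2 = 117/5, d_2 = (m_3 - m_2)/(6h_2) = -39/5. So g'(2) = -23/5.

-4.6000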